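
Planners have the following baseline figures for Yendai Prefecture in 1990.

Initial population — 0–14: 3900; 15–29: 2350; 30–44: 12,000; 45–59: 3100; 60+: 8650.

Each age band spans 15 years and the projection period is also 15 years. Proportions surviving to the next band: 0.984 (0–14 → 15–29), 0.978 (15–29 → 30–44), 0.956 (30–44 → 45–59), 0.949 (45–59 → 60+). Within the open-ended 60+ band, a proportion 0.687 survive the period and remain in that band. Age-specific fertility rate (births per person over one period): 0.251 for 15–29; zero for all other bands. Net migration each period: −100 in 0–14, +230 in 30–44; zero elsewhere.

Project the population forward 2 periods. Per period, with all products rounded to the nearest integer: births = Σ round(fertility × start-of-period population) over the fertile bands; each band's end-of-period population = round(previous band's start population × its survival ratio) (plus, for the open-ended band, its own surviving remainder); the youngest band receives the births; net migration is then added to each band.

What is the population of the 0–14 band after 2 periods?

— Period 1 —
Births: 2350 × 0.251 = 590
15–29: 3900 × 0.984 = 3838
30–44: 2350 × 0.978 = 2298
45–59: 12000 × 0.956 = 11472
60+: 3100 × 0.949 + 8650 × 0.687 = 2942 + 5943 = 8885
Net migration: 0–14 − 100 → 490; 30–44 + 230 → 2528
End of period: [490, 3838, 2528, 11472, 8885]
— Period 2 —
Births: 3838 × 0.251 = 963
15–29: 490 × 0.984 = 482
30–44: 3838 × 0.978 = 3754
45–59: 2528 × 0.956 = 2417
60+: 11472 × 0.949 + 8885 × 0.687 = 10887 + 6104 = 16991
Net migration: 0–14 − 100 → 863; 30–44 + 230 → 3984
End of period: [863, 482, 3984, 2417, 16991]

863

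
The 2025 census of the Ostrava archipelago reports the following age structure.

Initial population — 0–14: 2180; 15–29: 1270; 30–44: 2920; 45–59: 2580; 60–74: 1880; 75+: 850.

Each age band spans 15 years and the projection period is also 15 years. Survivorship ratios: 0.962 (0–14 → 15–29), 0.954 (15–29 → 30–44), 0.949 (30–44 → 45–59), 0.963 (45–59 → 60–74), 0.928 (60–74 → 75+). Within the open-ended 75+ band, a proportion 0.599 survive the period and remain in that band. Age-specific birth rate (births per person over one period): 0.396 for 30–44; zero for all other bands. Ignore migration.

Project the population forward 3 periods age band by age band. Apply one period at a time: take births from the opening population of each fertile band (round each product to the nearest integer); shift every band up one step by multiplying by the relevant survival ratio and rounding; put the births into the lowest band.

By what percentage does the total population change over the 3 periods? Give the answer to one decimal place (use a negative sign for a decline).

Period 1:
Births: 2920 × 0.396 = 1156
15–29: 2180 × 0.962 = 2097
30–44: 1270 × 0.954 = 1212
45–59: 2920 × 0.949 = 2771
60–74: 2580 × 0.963 = 2485
75+: 1880 × 0.928 + 850 × 0.599 = 1745 + 509 = 2254
End of period: [1156, 2097, 1212, 2771, 2485, 2254]
Period 2:
Births: 1212 × 0.396 = 480
15–29: 1156 × 0.962 = 1112
30–44: 2097 × 0.954 = 2001
45–59: 1212 × 0.949 = 1150
60–74: 2771 × 0.963 = 2668
75+: 2485 × 0.928 + 2254 × 0.599 = 2306 + 1350 = 3656
End of period: [480, 1112, 2001, 1150, 2668, 3656]
Period 3:
Births: 2001 × 0.396 = 792
15–29: 480 × 0.962 = 462
30–44: 1112 × 0.954 = 1061
45–59: 2001 × 0.949 = 1899
60–74: 1150 × 0.963 = 1107
75+: 2668 × 0.928 + 3656 × 0.599 = 2476 + 2190 = 4666
End of period: [792, 462, 1061, 1899, 1107, 4666]
Total: 11680 → 9987; change = -1693; percentage change = -14.5%

-14.5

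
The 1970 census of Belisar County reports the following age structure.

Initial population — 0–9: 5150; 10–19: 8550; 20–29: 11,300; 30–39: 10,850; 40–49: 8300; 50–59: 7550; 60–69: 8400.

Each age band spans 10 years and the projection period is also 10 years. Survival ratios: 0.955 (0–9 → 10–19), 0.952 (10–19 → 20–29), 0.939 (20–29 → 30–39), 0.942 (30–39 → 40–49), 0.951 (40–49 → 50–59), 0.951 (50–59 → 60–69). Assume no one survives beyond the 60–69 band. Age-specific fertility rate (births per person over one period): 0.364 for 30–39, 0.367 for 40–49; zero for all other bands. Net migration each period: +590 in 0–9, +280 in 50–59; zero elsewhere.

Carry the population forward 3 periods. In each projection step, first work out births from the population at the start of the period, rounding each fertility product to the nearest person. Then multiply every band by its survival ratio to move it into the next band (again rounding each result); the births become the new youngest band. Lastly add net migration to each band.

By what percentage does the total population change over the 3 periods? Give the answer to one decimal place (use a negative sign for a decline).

-12.4

Numbering the bands 1..7 from youngest to oldest:
Period 1.
Births: 10850 * 0.364 = 3949 ; 8300 * 0.367 = 3046 → total 6995
Band 2: 5150 * 0.955 = 4918
Band 3: 8550 * 0.952 = 8140
Band 4: 11300 * 0.939 = 10611
Band 5: 10850 * 0.942 = 10221
Band 6: 8300 * 0.951 = 7893
Band 7: 7550 * 0.951 = 7180
Net migration: Band 1 + 590 → 7585; Band 6 + 280 → 8173
Population now: 0–9=7585, 10–19=4918, 20–29=8140, 30–39=10611, 40–49=10221, 50–59=8173, 60–69=7180
Period 2.
Births: 10611 * 0.364 = 3862 ; 10221 * 0.367 = 3751 → total 7613
Band 2: 7585 * 0.955 = 7244
Band 3: 4918 * 0.952 = 4682
Band 4: 8140 * 0.939 = 7643
Band 5: 10611 * 0.942 = 9996
Band 6: 10221 * 0.951 = 9720
Band 7: 8173 * 0.951 = 7773
Net migration: Band 1 + 590 → 8203; Band 6 + 280 → 10000
Population now: 0–9=8203, 10–19=7244, 20–29=4682, 30–39=7643, 40–49=9996, 50–59=10000, 60–69=7773
Period 3.
Births: 7643 * 0.364 = 2782 ; 9996 * 0.367 = 3669 → total 6451
Band 2: 8203 * 0.955 = 7834
Band 3: 7244 * 0.952 = 6896
Band 4: 4682 * 0.939 = 4396
Band 5: 7643 * 0.942 = 7200
Band 6: 9996 * 0.951 = 9506
Band 7: 10000 * 0.951 = 9510
Net migration: Band 1 + 590 → 7041; Band 6 + 280 → 9786
Population now: 0–9=7041, 10–19=7834, 20–29=6896, 30–39=4396, 40–49=7200, 50–59=9786, 60–69=9510
Total: 60100 → 52663; change = -7437; percentage change = -12.4%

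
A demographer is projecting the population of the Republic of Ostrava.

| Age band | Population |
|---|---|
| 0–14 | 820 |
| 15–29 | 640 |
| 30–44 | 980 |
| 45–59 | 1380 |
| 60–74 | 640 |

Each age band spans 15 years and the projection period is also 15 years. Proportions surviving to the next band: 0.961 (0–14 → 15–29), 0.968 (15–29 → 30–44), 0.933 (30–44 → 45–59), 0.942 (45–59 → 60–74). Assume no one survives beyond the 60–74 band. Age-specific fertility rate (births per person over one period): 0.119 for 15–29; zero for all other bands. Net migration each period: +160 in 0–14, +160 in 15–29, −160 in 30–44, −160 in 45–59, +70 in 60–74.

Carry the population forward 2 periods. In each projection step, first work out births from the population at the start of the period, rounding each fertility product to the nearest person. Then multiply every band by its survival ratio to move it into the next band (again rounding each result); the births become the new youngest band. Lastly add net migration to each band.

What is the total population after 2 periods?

— Period 1 —
Births: 640 * 0.119 = 76
15–29: 820 * 0.961 = 788
30–44: 640 * 0.968 = 620
45–59: 980 * 0.933 = 914
60–74: 1380 * 0.942 = 1300
Net migration: 0–14 + 160 → 236; 15–29 + 160 → 948; 30–44 − 160 → 460; 45–59 − 160 → 754; 60–74 + 70 → 1370
End of period: [236, 948, 460, 754, 1370]
— Period 2 —
Births: 948 * 0.119 = 113
15–29: 236 * 0.961 = 227
30–44: 948 * 0.968 = 918
45–59: 460 * 0.933 = 429
60–74: 754 * 0.942 = 710
Net migration: 0–14 + 160 → 273; 15–29 + 160 → 387; 30–44 − 160 → 758; 45–59 − 160 → 269; 60–74 + 70 → 780
End of period: [273, 387, 758, 269, 780]
Total after period 2: 273 + 387 + 758 + 269 + 780 = 2467

2467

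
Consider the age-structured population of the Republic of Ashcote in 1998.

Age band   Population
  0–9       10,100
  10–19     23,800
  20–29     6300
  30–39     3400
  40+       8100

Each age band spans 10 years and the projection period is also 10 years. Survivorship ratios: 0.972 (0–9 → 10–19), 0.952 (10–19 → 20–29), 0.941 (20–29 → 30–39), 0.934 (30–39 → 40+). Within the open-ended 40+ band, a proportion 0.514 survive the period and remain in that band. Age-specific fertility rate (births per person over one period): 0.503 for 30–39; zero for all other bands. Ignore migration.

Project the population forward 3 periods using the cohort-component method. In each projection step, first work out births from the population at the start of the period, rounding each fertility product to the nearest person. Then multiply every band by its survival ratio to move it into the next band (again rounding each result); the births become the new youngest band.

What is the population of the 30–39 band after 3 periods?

[period 1]
Births: 3400 * 0.503 = 1710
10–19: 10100 * 0.972 = 9817
20–29: 23800 * 0.952 = 22658
30–39: 6300 * 0.941 = 5928
40+: 3400 * 0.934 + 8100 * 0.514 = 3176 + 4163 = 7339
Population now: 0–9=1710, 10–19=9817, 20–29=22658, 30–39=5928, 40+=7339
[period 2]
Births: 5928 * 0.503 = 2982
10–19: 1710 * 0.972 = 1662
20–29: 9817 * 0.952 = 9346
30–39: 22658 * 0.941 = 21321
40+: 5928 * 0.934 + 7339 * 0.514 = 5537 + 3772 = 9309
Population now: 0–9=2982, 10–19=1662, 20–29=9346, 30–39=21321, 40+=9309
[period 3]
Births: 21321 * 0.503 = 10724
10–19: 2982 * 0.972 = 2899
20–29: 1662 * 0.952 = 1582
30–39: 9346 * 0.941 = 8795
40+: 21321 * 0.934 + 9309 * 0.514 = 19914 + 4785 = 24699
Population now: 0–9=10724, 10–19=2899, 20–29=1582, 30–39=8795, 40+=24699

8795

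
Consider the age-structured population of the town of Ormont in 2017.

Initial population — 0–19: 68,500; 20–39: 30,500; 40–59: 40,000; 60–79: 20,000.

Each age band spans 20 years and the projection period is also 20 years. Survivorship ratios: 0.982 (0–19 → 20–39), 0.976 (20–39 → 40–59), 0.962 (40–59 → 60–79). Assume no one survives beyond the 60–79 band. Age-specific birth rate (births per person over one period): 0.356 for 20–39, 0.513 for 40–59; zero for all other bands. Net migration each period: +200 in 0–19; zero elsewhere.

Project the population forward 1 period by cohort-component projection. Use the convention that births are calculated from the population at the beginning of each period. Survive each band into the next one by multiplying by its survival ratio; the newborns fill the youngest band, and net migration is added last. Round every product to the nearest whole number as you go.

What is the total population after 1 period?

After projecting period 1:
Births: 30500 × 0.356 = 10858, 40000 × 0.513 = 20520 ⇒ total 31378
20–39: 68500 × 0.982 = 67267
40–59: 30500 × 0.976 = 29768
60–79: 40000 × 0.962 = 38480
Net migration: 0–19 + 200 → 31578
Population now: 0–19=31578, 20–39=67267, 40–59=29768, 60–79=38480
Total after period 1: 31578 + 67267 + 29768 + 38480 = 167093

167093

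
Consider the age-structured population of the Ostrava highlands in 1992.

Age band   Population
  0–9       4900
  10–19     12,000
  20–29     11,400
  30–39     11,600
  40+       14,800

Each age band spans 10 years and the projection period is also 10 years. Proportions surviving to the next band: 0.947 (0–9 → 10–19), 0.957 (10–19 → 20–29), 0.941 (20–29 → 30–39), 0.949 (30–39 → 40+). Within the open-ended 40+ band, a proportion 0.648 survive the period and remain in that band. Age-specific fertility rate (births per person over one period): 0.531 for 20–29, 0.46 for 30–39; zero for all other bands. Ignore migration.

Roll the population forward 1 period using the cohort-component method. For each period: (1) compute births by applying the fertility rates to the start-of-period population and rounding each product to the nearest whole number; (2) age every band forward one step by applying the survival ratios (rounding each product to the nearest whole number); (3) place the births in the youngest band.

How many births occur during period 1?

(Bands numbered youngest = 1 to oldest = 5.)
Period 1:
Births: 11400 * 0.531 = 6053 ; 11600 * 0.46 = 5336 → total 11389
Band 2: 4900 * 0.947 = 4640
Band 3: 12000 * 0.957 = 11484
Band 4: 11400 * 0.941 = 10727
Band 5: 11600 * 0.949 + 14800 * 0.648 = 11008 + 9590 = 20598
→ [11389, 4640, 11484, 10727, 20598]

11389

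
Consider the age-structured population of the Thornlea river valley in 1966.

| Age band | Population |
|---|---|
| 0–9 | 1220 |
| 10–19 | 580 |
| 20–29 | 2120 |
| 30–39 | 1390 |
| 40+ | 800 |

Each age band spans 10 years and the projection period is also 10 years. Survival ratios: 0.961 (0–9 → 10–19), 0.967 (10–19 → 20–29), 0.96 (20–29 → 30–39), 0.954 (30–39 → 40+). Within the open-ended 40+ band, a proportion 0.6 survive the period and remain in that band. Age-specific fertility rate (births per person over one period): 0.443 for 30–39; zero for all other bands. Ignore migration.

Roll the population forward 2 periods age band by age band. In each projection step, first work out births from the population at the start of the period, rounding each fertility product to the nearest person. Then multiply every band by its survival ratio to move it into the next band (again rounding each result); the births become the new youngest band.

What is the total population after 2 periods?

Numbering the bands 1..5 from youngest to oldest:
[period 1]
Births: 1390 × 0.443 = 616
Band 2: 1220 × 0.961 = 1172
Band 3: 580 × 0.967 = 561
Band 4: 2120 × 0.96 = 2035
Band 5: 1390 × 0.954 + 800 × 0.6 = 1326 + 480 = 1806
→ [616, 1172, 561, 2035, 1806]
[period 2]
Births: 2035 × 0.443 = 902
Band 2: 616 × 0.961 = 592
Band 3: 1172 × 0.967 = 1133
Band 4: 561 × 0.96 = 539
Band 5: 2035 × 0.954 + 1806 × 0.6 = 1941 + 1084 = 3025
→ [902, 592, 1133, 539, 3025]
Total after period 2: 902 + 592 + 1133 + 539 + 3025 = 6191

6191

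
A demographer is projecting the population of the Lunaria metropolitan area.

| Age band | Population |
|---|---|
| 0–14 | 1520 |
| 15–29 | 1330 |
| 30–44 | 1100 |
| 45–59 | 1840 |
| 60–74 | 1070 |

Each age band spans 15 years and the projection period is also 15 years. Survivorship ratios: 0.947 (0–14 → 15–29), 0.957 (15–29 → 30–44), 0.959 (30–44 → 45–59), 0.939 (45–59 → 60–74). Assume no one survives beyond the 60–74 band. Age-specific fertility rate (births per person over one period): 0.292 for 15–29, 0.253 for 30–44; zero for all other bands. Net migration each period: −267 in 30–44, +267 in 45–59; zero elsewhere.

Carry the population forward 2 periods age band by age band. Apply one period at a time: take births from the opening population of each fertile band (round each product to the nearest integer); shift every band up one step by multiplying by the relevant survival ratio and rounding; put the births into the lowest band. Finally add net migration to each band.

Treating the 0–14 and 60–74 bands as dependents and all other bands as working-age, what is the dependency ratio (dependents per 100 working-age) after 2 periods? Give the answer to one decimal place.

64.4

After projecting period 1:
Births: 1330 × 0.292 = 388, 1100 × 0.253 = 278 → total 666
15–29: 1520 × 0.947 = 1439
30–44: 1330 × 0.957 = 1273
45–59: 1100 × 0.959 = 1055
60–74: 1840 × 0.939 = 1728
Net migration: 30–44 − 267 → 1006; 45–59 + 267 → 1322
Population now: 0–14=666, 15–29=1439, 30–44=1006, 45–59=1322, 60–74=1728
After projecting period 2:
Births: 1439 × 0.292 = 420, 1006 × 0.253 = 255 → total 675
15–29: 666 × 0.947 = 631
30–44: 1439 × 0.957 = 1377
45–59: 1006 × 0.959 = 965
60–74: 1322 × 0.939 = 1241
Net migration: 30–44 − 267 → 1110; 45–59 + 267 → 1232
Population now: 0–14=675, 15–29=631, 30–44=1110, 45–59=1232, 60–74=1241
Dependents (band 0–14 + band 60–74) = 675 + 1241 = 1916; working-age = 2973; ratio = 1916/2973 × 100 = 64.4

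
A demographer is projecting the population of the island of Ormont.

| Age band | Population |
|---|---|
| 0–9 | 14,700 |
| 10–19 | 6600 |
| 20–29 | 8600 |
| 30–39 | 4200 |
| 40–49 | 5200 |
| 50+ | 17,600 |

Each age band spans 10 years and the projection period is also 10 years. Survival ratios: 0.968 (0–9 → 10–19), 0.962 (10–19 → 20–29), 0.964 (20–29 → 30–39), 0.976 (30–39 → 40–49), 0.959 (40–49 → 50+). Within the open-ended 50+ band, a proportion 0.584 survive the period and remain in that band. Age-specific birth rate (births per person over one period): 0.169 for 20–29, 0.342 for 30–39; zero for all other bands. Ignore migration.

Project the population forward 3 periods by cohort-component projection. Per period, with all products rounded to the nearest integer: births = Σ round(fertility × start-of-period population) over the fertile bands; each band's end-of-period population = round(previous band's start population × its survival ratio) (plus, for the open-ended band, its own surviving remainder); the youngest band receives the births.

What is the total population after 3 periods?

Period 1:
Births: 8600 × 0.169 = 1453 ; 4200 × 0.342 = 1436 → 2889
10–19: 14700 × 0.968 = 14230
20–29: 6600 × 0.962 = 6349
30–39: 8600 × 0.964 = 8290
40–49: 4200 × 0.976 = 4099
50+: 5200 × 0.959 + 17600 × 0.584 = 4987 + 10278 = 15265
→ [2889, 14230, 6349, 8290, 4099, 15265]
Period 2:
Births: 6349 × 0.169 = 1073 ; 8290 × 0.342 = 2835 → 3908
10–19: 2889 × 0.968 = 2797
20–29: 14230 × 0.962 = 13689
30–39: 6349 × 0.964 = 6120
40–49: 8290 × 0.976 = 8091
50+: 4099 × 0.959 + 15265 × 0.584 = 3931 + 8915 = 12846
→ [3908, 2797, 13689, 6120, 8091, 12846]
Period 3:
Births: 13689 × 0.169 = 2313 ; 6120 × 0.342 = 2093 → 4406
10–19: 3908 × 0.968 = 3783
20–29: 2797 × 0.962 = 2691
30–39: 13689 × 0.964 = 13196
40–49: 6120 × 0.976 = 5973
50+: 8091 × 0.959 + 12846 × 0.584 = 7759 + 7502 = 15261
→ [4406, 3783, 2691, 13196, 5973, 15261]
Total after period 3: 4406 + 3783 + 2691 + 13196 + 5973 + 15261 = 45310

45310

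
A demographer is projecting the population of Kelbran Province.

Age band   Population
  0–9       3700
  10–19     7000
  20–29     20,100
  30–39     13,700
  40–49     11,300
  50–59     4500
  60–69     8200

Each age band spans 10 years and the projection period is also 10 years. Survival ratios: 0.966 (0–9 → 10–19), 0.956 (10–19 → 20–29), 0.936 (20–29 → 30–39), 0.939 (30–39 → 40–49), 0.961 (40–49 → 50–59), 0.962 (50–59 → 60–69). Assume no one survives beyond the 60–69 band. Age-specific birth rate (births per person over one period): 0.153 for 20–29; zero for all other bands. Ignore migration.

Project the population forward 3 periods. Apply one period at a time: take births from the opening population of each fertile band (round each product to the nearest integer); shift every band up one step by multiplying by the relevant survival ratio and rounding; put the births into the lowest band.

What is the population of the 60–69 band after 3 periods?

(Groups numbered youngest = 1 to oldest = 7.)
After projecting period 1:
Births: 20100 × 0.153 = 3075
Group 2: 3700 × 0.966 = 3574
Group 3: 7000 × 0.956 = 6692
Group 4: 20100 × 0.936 = 18814
Group 5: 13700 × 0.939 = 12864
Group 6: 11300 × 0.961 = 10859
Group 7: 4500 × 0.962 = 4329
Giving 3075 / 3574 / 6692 / 18814 / 12864 / 10859 / 4329.
After projecting period 2:
Births: 6692 × 0.153 = 1024
Group 2: 3075 × 0.966 = 2970
Group 3: 3574 × 0.956 = 3417
Group 4: 6692 × 0.936 = 6264
Group 5: 18814 × 0.939 = 17666
Group 6: 12864 × 0.961 = 12362
Group 7: 10859 × 0.962 = 10446
Giving 1024 / 2970 / 3417 / 6264 / 17666 / 12362 / 10446.
After projecting period 3:
Births: 3417 × 0.153 = 523
Group 2: 1024 × 0.966 = 989
Group 3: 2970 × 0.956 = 2839
Group 4: 3417 × 0.936 = 3198
Group 5: 6264 × 0.939 = 5882
Group 6: 17666 × 0.961 = 16977
Group 7: 12362 × 0.962 = 11892
Giving 523 / 989 / 2839 / 3198 / 5882 / 16977 / 11892.

11892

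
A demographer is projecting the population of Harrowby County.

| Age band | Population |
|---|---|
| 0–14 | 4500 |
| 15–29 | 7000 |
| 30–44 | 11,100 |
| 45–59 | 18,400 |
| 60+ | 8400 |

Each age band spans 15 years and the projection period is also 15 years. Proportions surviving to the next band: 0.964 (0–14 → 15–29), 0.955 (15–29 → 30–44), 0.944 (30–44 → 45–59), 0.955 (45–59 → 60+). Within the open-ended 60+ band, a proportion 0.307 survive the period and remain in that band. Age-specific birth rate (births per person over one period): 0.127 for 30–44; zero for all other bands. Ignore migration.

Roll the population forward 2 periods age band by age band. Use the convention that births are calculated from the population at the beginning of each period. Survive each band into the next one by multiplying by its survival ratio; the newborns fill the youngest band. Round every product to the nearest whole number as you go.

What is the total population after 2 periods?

28854

Call the groups 1 to 5, youngest first.
Period 1:
Births: 11100 × 0.127 = 1410
Group 2: 4500 × 0.964 = 4338
Group 3: 7000 × 0.955 = 6685
Group 4: 11100 × 0.944 = 10478
Group 5: 18400 × 0.955 + 8400 × 0.307 = 17572 + 2579 = 20151
Population now: 0–14=1410, 15–29=4338, 30–44=6685, 45–59=10478, 60+=20151
Period 2:
Births: 6685 × 0.127 = 849
Group 2: 1410 × 0.964 = 1359
Group 3: 4338 × 0.955 = 4143
Group 4: 6685 × 0.944 = 6311
Group 5: 10478 × 0.955 + 20151 × 0.307 = 10006 + 6186 = 16192
Population now: 0–14=849, 15–29=1359, 30–44=4143, 45–59=6311, 60+=16192
Total after period 2: 849 + 1359 + 4143 + 6311 + 16192 = 28854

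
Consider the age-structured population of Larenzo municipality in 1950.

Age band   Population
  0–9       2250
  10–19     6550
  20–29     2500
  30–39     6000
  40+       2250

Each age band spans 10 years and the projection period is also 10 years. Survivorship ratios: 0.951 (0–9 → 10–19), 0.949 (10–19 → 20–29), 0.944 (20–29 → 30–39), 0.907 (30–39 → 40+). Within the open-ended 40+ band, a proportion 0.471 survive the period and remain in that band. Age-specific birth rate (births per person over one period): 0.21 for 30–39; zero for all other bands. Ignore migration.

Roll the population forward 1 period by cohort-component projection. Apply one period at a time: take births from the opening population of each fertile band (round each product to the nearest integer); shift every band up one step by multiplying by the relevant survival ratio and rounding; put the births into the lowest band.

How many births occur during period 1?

[period 1]
Births: 6000 * 0.21 = 1260
10–19: 2250 * 0.951 = 2140
20–29: 6550 * 0.949 = 6216
30–39: 2500 * 0.944 = 2360
40+: 6000 * 0.907 + 2250 * 0.471 = 5442 + 1060 = 6502
→ [1260, 2140, 6216, 2360, 6502]

1260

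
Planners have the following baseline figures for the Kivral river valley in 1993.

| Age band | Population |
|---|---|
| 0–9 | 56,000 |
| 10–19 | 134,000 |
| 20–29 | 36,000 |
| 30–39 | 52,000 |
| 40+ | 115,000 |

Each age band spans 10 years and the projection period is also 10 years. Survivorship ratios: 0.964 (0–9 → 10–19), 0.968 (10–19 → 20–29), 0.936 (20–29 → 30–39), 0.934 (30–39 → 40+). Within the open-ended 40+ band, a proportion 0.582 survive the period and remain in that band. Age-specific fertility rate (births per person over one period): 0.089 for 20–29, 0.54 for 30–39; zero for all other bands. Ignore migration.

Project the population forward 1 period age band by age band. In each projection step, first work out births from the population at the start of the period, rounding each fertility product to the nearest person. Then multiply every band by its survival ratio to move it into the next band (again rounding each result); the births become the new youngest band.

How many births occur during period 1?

(Bands numbered youngest = 1 to oldest = 5.)
After projecting period 1:
Births: 36000 × 0.089 = 3204  |  52000 × 0.54 = 28080 ⇒ total 31284
Band 2: 56000 × 0.964 = 53984
Band 3: 134000 × 0.968 = 129712
Band 4: 36000 × 0.936 = 33696
Band 5: 52000 × 0.934 + 115000 × 0.582 = 48568 + 66930 = 115498
→ [31284, 53984, 129712, 33696, 115498]

31284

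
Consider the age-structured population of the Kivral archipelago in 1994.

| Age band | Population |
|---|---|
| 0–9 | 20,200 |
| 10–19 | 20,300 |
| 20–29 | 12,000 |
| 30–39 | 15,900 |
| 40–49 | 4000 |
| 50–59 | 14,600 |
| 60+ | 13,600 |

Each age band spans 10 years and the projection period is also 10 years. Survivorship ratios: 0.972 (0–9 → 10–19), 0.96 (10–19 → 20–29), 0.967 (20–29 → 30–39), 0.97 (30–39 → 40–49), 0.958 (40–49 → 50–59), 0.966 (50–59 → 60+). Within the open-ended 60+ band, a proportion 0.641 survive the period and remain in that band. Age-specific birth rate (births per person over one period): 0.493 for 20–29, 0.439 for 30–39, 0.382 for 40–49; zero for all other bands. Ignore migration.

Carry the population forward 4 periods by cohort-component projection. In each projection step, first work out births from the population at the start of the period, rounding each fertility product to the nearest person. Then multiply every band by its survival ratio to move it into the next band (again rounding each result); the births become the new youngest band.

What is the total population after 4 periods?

[period 1]
Births: 12000 * 0.493 = 5916  |  15900 * 0.439 = 6980  |  4000 * 0.382 = 1528 → 14424
10–19: 20200 * 0.972 = 19634
20–29: 20300 * 0.96 = 19488
30–39: 12000 * 0.967 = 11604
40–49: 15900 * 0.97 = 15423
50–59: 4000 * 0.958 = 3832
60+: 14600 * 0.966 + 13600 * 0.641 = 14104 + 8718 = 22822
Giving 14424 / 19634 / 19488 / 11604 / 15423 / 3832 / 22822.
[period 2]
Births: 19488 * 0.493 = 9608  |  11604 * 0.439 = 5094  |  15423 * 0.382 = 5892 → 20594
10–19: 14424 * 0.972 = 14020
20–29: 19634 * 0.96 = 18849
30–39: 19488 * 0.967 = 18845
40–49: 11604 * 0.97 = 11256
50–59: 15423 * 0.958 = 14775
60+: 3832 * 0.966 + 22822 * 0.641 = 3702 + 14629 = 18331
Giving 20594 / 14020 / 18849 / 18845 / 11256 / 14775 / 18331.
[period 3]
Births: 18849 * 0.493 = 9293  |  18845 * 0.439 = 8273  |  11256 * 0.382 = 4300 → 21866
10–19: 20594 * 0.972 = 20017
20–29: 14020 * 0.96 = 13459
30–39: 18849 * 0.967 = 18227
40–49: 18845 * 0.97 = 18280
50–59: 11256 * 0.958 = 10783
60+: 14775 * 0.966 + 18331 * 0.641 = 14273 + 11750 = 26023
Giving 21866 / 20017 / 13459 / 18227 / 18280 / 10783 / 26023.
[period 4]
Births: 13459 * 0.493 = 6635  |  18227 * 0.439 = 8002  |  18280 * 0.382 = 6983 → 21620
10–19: 21866 * 0.972 = 21254
20–29: 20017 * 0.96 = 19216
30–39: 13459 * 0.967 = 13015
40–49: 18227 * 0.97 = 17680
50–59: 18280 * 0.958 = 17512
60+: 10783 * 0.966 + 26023 * 0.641 = 10416 + 16681 = 27097
Giving 21620 / 21254 / 19216 / 13015 / 17680 / 17512 / 27097.
Total after period 4: 21620 + 21254 + 19216 + 13015 + 17680 + 17512 + 27097 = 137394

137394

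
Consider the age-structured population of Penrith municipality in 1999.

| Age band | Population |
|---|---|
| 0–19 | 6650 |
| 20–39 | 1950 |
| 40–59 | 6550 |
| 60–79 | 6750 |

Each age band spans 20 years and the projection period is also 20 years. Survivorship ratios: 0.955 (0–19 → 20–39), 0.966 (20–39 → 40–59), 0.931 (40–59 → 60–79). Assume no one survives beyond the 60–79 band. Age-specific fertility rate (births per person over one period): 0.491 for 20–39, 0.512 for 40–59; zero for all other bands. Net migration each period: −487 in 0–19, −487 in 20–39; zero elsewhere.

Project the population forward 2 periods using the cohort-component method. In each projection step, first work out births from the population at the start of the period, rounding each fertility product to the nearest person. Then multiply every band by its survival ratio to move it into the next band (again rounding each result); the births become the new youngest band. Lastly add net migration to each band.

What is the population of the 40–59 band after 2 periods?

— Period 1 —
Births: 1950 * 0.491 = 957, 6550 * 0.512 = 3354 → total 4311
20–39: 6650 * 0.955 = 6351
40–59: 1950 * 0.966 = 1884
60–79: 6550 * 0.931 = 6098
Net migration: 0–19 − 487 → 3824; 20–39 − 487 → 5864
Giving 3824 / 5864 / 1884 / 6098.
— Period 2 —
Births: 5864 * 0.491 = 2879, 1884 * 0.512 = 965 → total 3844
20–39: 3824 * 0.955 = 3652
40–59: 5864 * 0.966 = 5665
60–79: 1884 * 0.931 = 1754
Net migration: 0–19 − 487 → 3357; 20–39 − 487 → 3165
Giving 3357 / 3165 / 5665 / 1754.

5665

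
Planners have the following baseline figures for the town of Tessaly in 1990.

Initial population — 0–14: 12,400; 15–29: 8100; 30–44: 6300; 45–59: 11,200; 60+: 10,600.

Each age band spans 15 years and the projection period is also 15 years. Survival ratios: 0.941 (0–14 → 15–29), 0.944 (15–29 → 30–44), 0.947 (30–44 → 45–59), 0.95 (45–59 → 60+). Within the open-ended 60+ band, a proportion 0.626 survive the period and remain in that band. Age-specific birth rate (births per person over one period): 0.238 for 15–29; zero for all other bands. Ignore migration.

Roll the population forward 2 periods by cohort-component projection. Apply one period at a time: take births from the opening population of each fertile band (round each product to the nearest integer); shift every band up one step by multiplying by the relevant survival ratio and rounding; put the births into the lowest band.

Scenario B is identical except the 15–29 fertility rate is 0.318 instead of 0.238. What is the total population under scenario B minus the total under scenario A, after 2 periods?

After projecting period 1:
Births: 8100 * 0.238 = 1928
15–29: 12400 * 0.941 = 11668
30–44: 8100 * 0.944 = 7646
45–59: 6300 * 0.947 = 5966
60+: 11200 * 0.95 + 10600 * 0.626 = 10640 + 6636 = 17276
→ [1928, 11668, 7646, 5966, 17276]
After projecting period 2:
Births: 11668 * 0.238 = 2777
15–29: 1928 * 0.941 = 1814
30–44: 11668 * 0.944 = 11015
45–59: 7646 * 0.947 = 7241
60+: 5966 * 0.95 + 17276 * 0.626 = 5668 + 10815 = 16483
→ [2777, 1814, 11015, 7241, 16483]
Scenario A total after 2 periods: 39330
Scenario B projection —
After projecting period 1:
Births: 8100 * 0.318 = 2576
15–29: 12400 * 0.941 = 11668
30–44: 8100 * 0.944 = 7646
45–59: 6300 * 0.947 = 5966
60+: 11200 * 0.95 + 10600 * 0.626 = 10640 + 6636 = 17276
→ [2576, 11668, 7646, 5966, 17276]
After projecting period 2:
Births: 11668 * 0.318 = 3710
15–29: 2576 * 0.941 = 2424
30–44: 11668 * 0.944 = 11015
45–59: 7646 * 0.947 = 7241
60+: 5966 * 0.95 + 17276 * 0.626 = 5668 + 10815 = 16483
→ [3710, 2424, 11015, 7241, 16483]
Scenario B total after 2 periods: 40873
Difference B − A = 40873 − 39330 = 1543

1543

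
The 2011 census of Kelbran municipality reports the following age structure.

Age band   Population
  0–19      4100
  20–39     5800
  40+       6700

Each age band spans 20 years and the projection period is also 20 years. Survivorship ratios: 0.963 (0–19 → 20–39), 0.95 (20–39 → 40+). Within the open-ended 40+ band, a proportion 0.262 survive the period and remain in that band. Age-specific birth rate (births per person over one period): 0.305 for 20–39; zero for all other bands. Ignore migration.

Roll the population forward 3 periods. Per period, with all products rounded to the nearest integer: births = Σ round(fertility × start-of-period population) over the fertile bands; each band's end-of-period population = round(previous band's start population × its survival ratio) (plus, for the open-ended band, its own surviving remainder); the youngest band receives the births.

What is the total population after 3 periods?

Let band 1 be 0–19 through band 3 = 40+.
Period 1.
Births: 5800 × 0.305 = 1769
Band 2: 4100 × 0.963 = 3948
Band 3: 5800 × 0.95 + 6700 × 0.262 = 5510 + 1755 = 7265
Population now: 0–19=1769, 20–39=3948, 40+=7265
Period 2.
Births: 3948 × 0.305 = 1204
Band 2: 1769 × 0.963 = 1704
Band 3: 3948 × 0.95 + 7265 × 0.262 = 3751 + 1903 = 5654
Population now: 0–19=1204, 20–39=1704, 40+=5654
Period 3.
Births: 1704 × 0.305 = 520
Band 2: 1204 × 0.963 = 1159
Band 3: 1704 × 0.95 + 5654 × 0.262 = 1619 + 1481 = 3100
Population now: 0–19=520, 20–39=1159, 40+=3100
Total after period 3: 520 + 1159 + 3100 = 4779

4779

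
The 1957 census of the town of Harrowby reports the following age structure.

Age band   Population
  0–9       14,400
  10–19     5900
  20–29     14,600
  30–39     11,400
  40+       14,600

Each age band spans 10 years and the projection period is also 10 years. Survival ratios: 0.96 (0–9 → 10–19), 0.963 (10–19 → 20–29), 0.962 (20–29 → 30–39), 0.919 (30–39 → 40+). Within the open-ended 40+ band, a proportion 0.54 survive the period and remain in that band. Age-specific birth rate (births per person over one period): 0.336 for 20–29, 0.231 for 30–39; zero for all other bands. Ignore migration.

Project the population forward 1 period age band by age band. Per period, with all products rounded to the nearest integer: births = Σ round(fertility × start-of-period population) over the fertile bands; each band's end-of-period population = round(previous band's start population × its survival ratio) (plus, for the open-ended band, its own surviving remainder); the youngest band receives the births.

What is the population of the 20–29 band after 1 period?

5682

Period 1:
Births: 14600 × 0.336 = 4906, 11400 × 0.231 = 2633 — total 7539
10–19: 14400 × 0.96 = 13824
20–29: 5900 × 0.963 = 5682
30–39: 14600 × 0.962 = 14045
40+: 11400 × 0.919 + 14600 × 0.54 = 10477 + 7884 = 18361
Population now: 0–9=7539, 10–19=13824, 20–29=5682, 30–39=14045, 40+=18361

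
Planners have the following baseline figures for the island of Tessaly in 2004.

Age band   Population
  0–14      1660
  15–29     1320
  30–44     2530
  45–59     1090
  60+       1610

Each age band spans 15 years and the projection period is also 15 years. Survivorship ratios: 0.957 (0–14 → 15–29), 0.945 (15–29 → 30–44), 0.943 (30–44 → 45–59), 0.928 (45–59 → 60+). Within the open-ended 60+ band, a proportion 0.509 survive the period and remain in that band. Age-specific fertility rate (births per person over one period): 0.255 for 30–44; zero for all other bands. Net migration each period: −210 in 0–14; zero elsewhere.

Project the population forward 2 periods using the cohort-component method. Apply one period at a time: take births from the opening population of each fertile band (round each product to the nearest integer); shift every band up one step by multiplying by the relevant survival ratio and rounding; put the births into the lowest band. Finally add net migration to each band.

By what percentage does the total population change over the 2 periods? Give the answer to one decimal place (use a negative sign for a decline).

-22.7

Period 1.
Births: 2530 × 0.255 = 645
15–29: 1660 × 0.957 = 1589
30–44: 1320 × 0.945 = 1247
45–59: 2530 × 0.943 = 2386
60+: 1090 × 0.928 + 1610 × 0.509 = 1012 + 819 = 1831
Net migration: 0–14 − 210 → 435
End of period: [435, 1589, 1247, 2386, 1831]
Period 2.
Births: 1247 × 0.255 = 318
15–29: 435 × 0.957 = 416
30–44: 1589 × 0.945 = 1502
45–59: 1247 × 0.943 = 1176
60+: 2386 × 0.928 + 1831 × 0.509 = 2214 + 932 = 3146
Net migration: 0–14 − 210 → 108
End of period: [108, 416, 1502, 1176, 3146]
Total: 8210 → 6348; change = -1862; percentage change = -22.7%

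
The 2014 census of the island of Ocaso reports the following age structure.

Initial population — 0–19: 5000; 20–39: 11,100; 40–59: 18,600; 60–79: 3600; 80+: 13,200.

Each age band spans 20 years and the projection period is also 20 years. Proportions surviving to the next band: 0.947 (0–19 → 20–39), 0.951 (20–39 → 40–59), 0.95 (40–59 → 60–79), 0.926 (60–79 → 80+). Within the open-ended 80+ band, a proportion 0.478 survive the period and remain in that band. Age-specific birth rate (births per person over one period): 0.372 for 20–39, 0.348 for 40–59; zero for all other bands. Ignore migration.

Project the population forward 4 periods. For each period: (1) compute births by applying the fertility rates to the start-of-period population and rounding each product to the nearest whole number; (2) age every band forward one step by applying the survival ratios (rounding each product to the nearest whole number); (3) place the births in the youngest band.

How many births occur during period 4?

5237

Let group 1 be 0–19 through group 5 = 80+.
[period 1]
Births: 11100 × 0.372 = 4129, 18600 × 0.348 = 6473 → 10602
Group 2: 5000 × 0.947 = 4735
Group 3: 11100 × 0.951 = 10556
Group 4: 18600 × 0.95 = 17670
Group 5: 3600 × 0.926 + 13200 × 0.478 = 3334 + 6310 = 9644
Population now: 0–19=10602, 20–39=4735, 40–59=10556, 60–79=17670, 80+=9644
[period 2]
Births: 4735 × 0.372 = 1761, 10556 × 0.348 = 3673 → 5434
Group 2: 10602 × 0.947 = 10040
Group 3: 4735 × 0.951 = 4503
Group 4: 10556 × 0.95 = 10028
Group 5: 17670 × 0.926 + 9644 × 0.478 = 16362 + 4610 = 20972
Population now: 0–19=5434, 20–39=10040, 40–59=4503, 60–79=10028, 80+=20972
[period 3]
Births: 10040 × 0.372 = 3735, 4503 × 0.348 = 1567 → 5302
Group 2: 5434 × 0.947 = 5146
Group 3: 10040 × 0.951 = 9548
Group 4: 4503 × 0.95 = 4278
Group 5: 10028 × 0.926 + 20972 × 0.478 = 9286 + 10025 = 19311
Population now: 0–19=5302, 20–39=5146, 40–59=9548, 60–79=4278, 80+=19311
[period 4]
Births: 5146 × 0.372 = 1914, 9548 × 0.348 = 3323 → 5237
Group 2: 5302 × 0.947 = 5021
Group 3: 5146 × 0.951 = 4894
Group 4: 9548 × 0.95 = 9071
Group 5: 4278 × 0.926 + 19311 × 0.478 = 3961 + 9231 = 13192
Population now: 0–19=5237, 20–39=5021, 40–59=4894, 60–79=9071, 80+=13192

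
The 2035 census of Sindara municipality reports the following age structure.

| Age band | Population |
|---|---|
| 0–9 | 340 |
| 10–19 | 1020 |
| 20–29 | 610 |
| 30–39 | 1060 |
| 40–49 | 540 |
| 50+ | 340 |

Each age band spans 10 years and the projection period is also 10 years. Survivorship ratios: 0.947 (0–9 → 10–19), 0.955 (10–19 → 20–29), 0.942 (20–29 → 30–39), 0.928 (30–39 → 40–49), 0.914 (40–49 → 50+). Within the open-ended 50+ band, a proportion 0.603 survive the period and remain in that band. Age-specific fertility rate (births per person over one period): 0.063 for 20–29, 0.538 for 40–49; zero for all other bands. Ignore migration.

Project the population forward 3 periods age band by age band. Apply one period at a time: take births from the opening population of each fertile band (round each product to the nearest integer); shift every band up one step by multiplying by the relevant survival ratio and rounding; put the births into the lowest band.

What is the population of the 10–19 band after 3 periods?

559

Let group 1 be 0–9 through group 6 = 50+.
Period 1.
Births: 610 * 0.063 = 38  |  540 * 0.538 = 291 → total 329
Group 2: 340 * 0.947 = 322
Group 3: 1020 * 0.955 = 974
Group 4: 610 * 0.942 = 575
Group 5: 1060 * 0.928 = 984
Group 6: 540 * 0.914 + 340 * 0.603 = 494 + 205 = 699
Giving 329 / 322 / 974 / 575 / 984 / 699.
Period 2.
Births: 974 * 0.063 = 61  |  984 * 0.538 = 529 → total 590
Group 2: 329 * 0.947 = 312
Group 3: 322 * 0.955 = 308
Group 4: 974 * 0.942 = 918
Group 5: 575 * 0.928 = 534
Group 6: 984 * 0.914 + 699 * 0.603 = 899 + 421 = 1320
Giving 590 / 312 / 308 / 918 / 534 / 1320.
Period 3.
Births: 308 * 0.063 = 19  |  534 * 0.538 = 287 → total 306
Group 2: 590 * 0.947 = 559
Group 3: 312 * 0.955 = 298
Group 4: 308 * 0.942 = 290
Group 5: 918 * 0.928 = 852
Group 6: 534 * 0.914 + 1320 * 0.603 = 488 + 796 = 1284
Giving 306 / 559 / 298 / 290 / 852 / 1284.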